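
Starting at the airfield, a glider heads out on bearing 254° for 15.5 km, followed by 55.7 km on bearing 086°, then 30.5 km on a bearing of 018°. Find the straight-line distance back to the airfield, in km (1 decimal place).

Leg 1 (254°, 15.5 km): east 15.5 sin 254° = -14.90, north 15.5 cos 254° = -4.27
Leg 2 (086°, 55.7 km): east 55.7 sin 86° = 55.56, north 55.7 cos 86° = 3.89
Leg 3 (018°, 30.5 km): east 30.5 sin 18° = 9.43, north 30.5 cos 18° = 29.01
Net: 50.09 east, 28.62 north. Distance = √((50.09)² + (28.62)²) = 57.690 km.

57.7 km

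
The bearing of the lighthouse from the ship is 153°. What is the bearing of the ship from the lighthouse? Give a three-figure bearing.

Back-bearing = 153° + 180° = 333°.

333°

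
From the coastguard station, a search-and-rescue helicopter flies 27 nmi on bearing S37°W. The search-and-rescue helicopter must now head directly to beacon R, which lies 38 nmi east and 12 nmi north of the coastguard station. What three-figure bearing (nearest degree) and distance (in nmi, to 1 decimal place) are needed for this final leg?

058°, 63.8 nmi

Leg 1 (S37°W, 27 nmi): east 27 sin 217° = -16.25, north 27 cos 217° = -21.56
Current position: (-16.25, -21.56). Target: (38, 12). Remaining: Δeast = 54.25, Δnorth = 33.56.
Bearing = atan2(54.25, 33.56) mod 360° = 58.26°; distance = √((54.25)² + (33.56)²) = 63.792 nmi.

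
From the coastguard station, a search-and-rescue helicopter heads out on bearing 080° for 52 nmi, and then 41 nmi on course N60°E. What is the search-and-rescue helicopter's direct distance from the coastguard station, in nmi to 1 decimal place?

Leg 1 (080°, 52 nmi): east 52 sin 80° = 51.21, north 52 cos 80° = 9.03
Leg 2 (N60°E, 41 nmi): east 41 sin 60° = 35.51, north 41 cos 60° = 20.50
Net: 86.72 east, 29.53 north. Distance = √((86.72)² + (29.53)²) = 91.607 nmi.

91.6 nmi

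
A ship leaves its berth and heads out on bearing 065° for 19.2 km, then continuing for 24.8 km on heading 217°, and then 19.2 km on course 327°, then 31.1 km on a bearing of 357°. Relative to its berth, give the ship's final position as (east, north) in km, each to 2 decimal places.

Leg 1 (065°, 19.2 km): east 19.2 sin 65° = 17.40, north 19.2 cos 65° = 8.11
Leg 2 (217°, 24.8 km): east 24.8 sin 217° = -14.93, north 24.8 cos 217° = -19.81
Leg 3 (327°, 19.2 km): east 19.2 sin 327° = -10.46, north 19.2 cos 327° = 16.10
Leg 4 (357°, 31.1 km): east 31.1 sin 357° = -1.63, north 31.1 cos 357° = 31.06
Summing: -9.61 km east, 35.47 km north → (-9.61, 35.47).

(-9.61, 35.47)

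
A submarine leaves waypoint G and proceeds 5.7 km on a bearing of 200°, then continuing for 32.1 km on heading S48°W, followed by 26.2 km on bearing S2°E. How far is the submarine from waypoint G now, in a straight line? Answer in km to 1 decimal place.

Leg 1 (200°, 5.7 km): east 5.7 sin 200° = -1.95, north 5.7 cos 200° = -5.36
Leg 2 (S48°W, 32.1 km): east 32.1 sin 228° = -23.85, north 32.1 cos 228° = -21.48
Leg 3 (S2°E, 26.2 km): east 26.2 sin 178° = 0.91, north 26.2 cos 178° = -26.18
Net: -24.89 east, -53.02 north. Distance = √((-24.89)² + (-53.02)²) = 58.571 km.

58.6 km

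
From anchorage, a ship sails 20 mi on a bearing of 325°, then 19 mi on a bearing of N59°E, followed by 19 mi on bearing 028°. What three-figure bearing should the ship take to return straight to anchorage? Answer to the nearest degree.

Leg 1 (325°, 20 mi): east 20 sin 325° = -11.47, north 20 cos 325° = 16.38
Leg 2 (N59°E, 19 mi): east 19 sin 59° = 16.29, north 19 cos 59° = 9.79
Leg 3 (028°, 19 mi): east 19 sin 28° = 8.92, north 19 cos 28° = 16.78
Net displacement: 13.73 east, 42.94 north. Direction back to start is (-13.73, -42.94): bearing = atan2(-13.73, -42.94) mod 360° = 197.74° ≈ 198°.

198°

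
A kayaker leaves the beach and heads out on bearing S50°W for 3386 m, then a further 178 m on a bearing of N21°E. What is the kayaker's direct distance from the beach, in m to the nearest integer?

3231 m

Leg 1 (S50°W, 3386 m): east 3386 sin 230° = -2593.83, north 3386 cos 230° = -2176.48
Leg 2 (N21°E, 178 m): east 178 sin 21° = 63.79, north 178 cos 21° = 166.18
Net: -2530.04 east, -2010.30 north. Distance = √((-2530.04)² + (-2010.30)²) = 3231.470 m.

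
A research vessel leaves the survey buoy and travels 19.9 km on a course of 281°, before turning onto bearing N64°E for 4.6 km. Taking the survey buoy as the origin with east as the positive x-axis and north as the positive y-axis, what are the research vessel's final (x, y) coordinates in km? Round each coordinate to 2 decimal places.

Leg 1 (281°, 19.9 km): east 19.9 sin 281° = -19.53, north 19.9 cos 281° = 3.80
Leg 2 (N64°E, 4.6 km): east 4.6 sin 64° = 4.13, north 4.6 cos 64° = 2.02
Summing: -15.40 km east, 5.81 km north → (-15.40, 5.81).

(-15.40, 5.81)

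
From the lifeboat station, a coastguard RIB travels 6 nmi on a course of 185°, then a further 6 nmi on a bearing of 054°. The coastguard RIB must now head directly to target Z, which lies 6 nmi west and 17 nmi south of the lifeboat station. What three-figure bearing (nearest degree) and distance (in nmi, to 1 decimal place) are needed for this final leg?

215°, 17.8 nmi

Leg 1 (185°, 6 nmi): east 6 sin 185° = -0.52, north 6 cos 185° = -5.98
Leg 2 (054°, 6 nmi): east 6 sin 54° = 4.85, north 6 cos 54° = 3.53
Current position: (4.33, -2.45). Target: (-6, -17). Remaining: Δeast = -10.33, Δnorth = -14.55.
Bearing = atan2(-10.33, -14.55) mod 360° = 215.38°; distance = √((-10.33)² + (-14.55)²) = 17.844 nmi.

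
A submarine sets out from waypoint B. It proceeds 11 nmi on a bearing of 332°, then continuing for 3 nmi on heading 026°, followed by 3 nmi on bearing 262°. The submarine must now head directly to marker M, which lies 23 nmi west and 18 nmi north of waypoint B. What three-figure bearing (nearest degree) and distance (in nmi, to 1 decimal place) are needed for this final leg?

Leg 1 (332°, 11 nmi): east 11 sin 332° = -5.16, north 11 cos 332° = 9.71
Leg 2 (026°, 3 nmi): east 3 sin 26° = 1.32, north 3 cos 26° = 2.70
Leg 3 (262°, 3 nmi): east 3 sin 262° = -2.97, north 3 cos 262° = -0.42
Current position: (-6.82, 11.99). Target: (-23, 18). Remaining: Δeast = -16.18, Δnorth = 6.01.
Bearing = atan2(-16.18, 6.01) mod 360° = 290.37°; distance = √((-16.18)² + (6.01)²) = 17.260 nmi.

290°, 17.3 nmi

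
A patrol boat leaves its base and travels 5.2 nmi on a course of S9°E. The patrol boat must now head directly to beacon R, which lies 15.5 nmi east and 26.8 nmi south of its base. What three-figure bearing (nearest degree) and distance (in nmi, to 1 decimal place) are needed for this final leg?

146°, 26.2 nmi

Leg 1 (S9°E, 5.2 nmi): east 5.2 sin 171° = 0.81, north 5.2 cos 171° = -5.14
Current position: (0.81, -5.14). Target: (15.5, -26.8). Remaining: Δeast = 14.69, Δnorth = -21.66.
Bearing = atan2(14.69, -21.66) mod 360° = 145.87°; distance = √((14.69)² + (-21.66)²) = 26.173 nmi.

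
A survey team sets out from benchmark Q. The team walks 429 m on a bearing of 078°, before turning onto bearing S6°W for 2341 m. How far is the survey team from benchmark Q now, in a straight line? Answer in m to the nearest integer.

Leg 1 (078°, 429 m): east 429 sin 78° = 419.63, north 429 cos 78° = 89.19
Leg 2 (S6°W, 2341 m): east 2341 sin 186° = -244.70, north 2341 cos 186° = -2328.18
Net: 174.92 east, -2238.98 north. Distance = √((174.92)² + (-2238.98)²) = 2245.804 m.

2246 m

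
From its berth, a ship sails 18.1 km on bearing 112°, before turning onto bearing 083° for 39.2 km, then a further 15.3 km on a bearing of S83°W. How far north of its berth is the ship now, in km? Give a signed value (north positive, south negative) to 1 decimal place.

Leg 1 (112°, 18.1 km): east 18.1 sin 112° = 16.78, north 18.1 cos 112° = -6.78
Leg 2 (083°, 39.2 km): east 39.2 sin 83° = 38.91, north 39.2 cos 83° = 4.78
Leg 3 (S83°W, 15.3 km): east 15.3 sin 263° = -15.19, north 15.3 cos 263° = -1.86
Net north component: -3.87 km.

-3.9 km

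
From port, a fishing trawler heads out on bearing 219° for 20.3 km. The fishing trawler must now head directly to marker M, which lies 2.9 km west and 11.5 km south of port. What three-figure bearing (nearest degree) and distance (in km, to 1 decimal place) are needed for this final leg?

067°, 10.8 km

Leg 1 (219°, 20.3 km): east 20.3 sin 219° = -12.78, north 20.3 cos 219° = -15.78
Current position: (-12.78, -15.78). Target: (-2.9, -11.5). Remaining: Δeast = 9.88, Δnorth = 4.28.
Bearing = atan2(9.88, 4.28) mod 360° = 66.59°; distance = √((9.88)² + (4.28)²) = 10.761 km.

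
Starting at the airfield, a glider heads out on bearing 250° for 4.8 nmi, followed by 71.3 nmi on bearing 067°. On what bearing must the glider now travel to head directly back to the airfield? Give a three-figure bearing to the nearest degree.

Leg 1 (250°, 4.8 nmi): east 4.8 sin 250° = -4.51, north 4.8 cos 250° = -1.64
Leg 2 (067°, 71.3 nmi): east 71.3 sin 67° = 65.63, north 71.3 cos 67° = 27.86
Net displacement: 61.12 east, 26.22 north. Direction back to start is (-61.12, -26.22): bearing = atan2(-61.12, -26.22) mod 360° = 246.78° ≈ 247°.

247°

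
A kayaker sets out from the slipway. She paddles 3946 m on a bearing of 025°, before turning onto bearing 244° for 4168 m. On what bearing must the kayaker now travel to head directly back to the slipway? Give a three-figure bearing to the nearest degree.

Leg 1 (025°, 3946 m): east 3946 sin 25° = 1667.65, north 3946 cos 25° = 3576.29
Leg 2 (244°, 4168 m): east 4168 sin 244° = -3746.17, north 4168 cos 244° = -1827.13
Net displacement: -2078.52 east, 1749.16 north. Direction back to start is (2078.52, -1749.16): bearing = atan2(2078.52, -1749.16) mod 360° = 130.08° ≈ 130°.

130°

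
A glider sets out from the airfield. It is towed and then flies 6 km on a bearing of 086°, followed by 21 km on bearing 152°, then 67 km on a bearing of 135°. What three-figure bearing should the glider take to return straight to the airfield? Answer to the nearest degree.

316°

Leg 1 (086°, 6 km): east 6 sin 86° = 5.99, north 6 cos 86° = 0.42
Leg 2 (152°, 21 km): east 21 sin 152° = 9.86, north 21 cos 152° = -18.54
Leg 3 (135°, 67 km): east 67 sin 135° = 47.38, north 67 cos 135° = -47.38
Net displacement: 63.22 east, -65.50 north. Direction back to start is (-63.22, 65.50): bearing = atan2(-63.22, 65.50) mod 360° = 316.01° ≈ 316°.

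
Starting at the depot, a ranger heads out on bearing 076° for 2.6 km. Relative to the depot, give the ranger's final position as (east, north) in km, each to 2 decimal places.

(2.52, 0.63)

Leg 1 (076°, 2.6 km): east 2.6 sin 76° = 2.52, north 2.6 cos 76° = 0.63
Summing: 2.52 km east, 0.63 km north → (2.52, 0.63).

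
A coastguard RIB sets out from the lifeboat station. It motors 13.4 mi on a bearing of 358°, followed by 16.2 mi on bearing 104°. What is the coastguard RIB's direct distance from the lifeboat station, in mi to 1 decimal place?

Leg 1 (358°, 13.4 mi): east 13.4 sin 358° = -0.47, north 13.4 cos 358° = 13.39
Leg 2 (104°, 16.2 mi): east 16.2 sin 104° = 15.72, north 16.2 cos 104° = -3.92
Net: 15.25 east, 9.47 north. Distance = √((15.25)² + (9.47)²) = 17.954 mi.

18.0 mi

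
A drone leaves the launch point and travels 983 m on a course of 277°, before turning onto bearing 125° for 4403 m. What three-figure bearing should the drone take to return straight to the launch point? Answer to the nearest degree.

312°

Leg 1 (277°, 983 m): east 983 sin 277° = -975.67, north 983 cos 277° = 119.80
Leg 2 (125°, 4403 m): east 4403 sin 125° = 3606.73, north 4403 cos 125° = -2525.46
Net displacement: 2631.05 east, -2405.66 north. Direction back to start is (-2631.05, 2405.66): bearing = atan2(-2631.05, 2405.66) mod 360° = 312.44° ≈ 312°.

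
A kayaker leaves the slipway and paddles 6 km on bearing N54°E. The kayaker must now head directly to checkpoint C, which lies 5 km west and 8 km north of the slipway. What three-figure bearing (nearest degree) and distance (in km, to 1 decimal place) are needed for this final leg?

Leg 1 (N54°E, 6 km): east 6 sin 54° = 4.85, north 6 cos 54° = 3.53
Current position: (4.85, 3.53). Target: (-5, 8). Remaining: Δeast = -9.85, Δnorth = 4.47.
Bearing = atan2(-9.85, 4.47) mod 360° = 294.42°; distance = √((-9.85)² + (4.47)²) = 10.822 km.

294°, 10.8 km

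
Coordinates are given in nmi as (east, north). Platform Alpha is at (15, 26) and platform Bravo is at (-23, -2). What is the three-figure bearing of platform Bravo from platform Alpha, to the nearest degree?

Δeast = -23 − 15 = -38.00; Δnorth = -2 − 26 = -28.00.
Bearing = atan2(Δeast, Δnorth) mod 360° = 233.62° ≈ 234°.

234°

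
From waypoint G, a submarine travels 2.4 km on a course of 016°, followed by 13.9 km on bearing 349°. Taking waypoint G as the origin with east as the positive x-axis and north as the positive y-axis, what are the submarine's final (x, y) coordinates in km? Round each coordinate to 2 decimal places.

(-1.99, 15.95)

Leg 1 (016°, 2.4 km): east 2.4 sin 16° = 0.66, north 2.4 cos 16° = 2.31
Leg 2 (349°, 13.9 km): east 13.9 sin 349° = -2.65, north 13.9 cos 349° = 13.64
Summing: -1.99 km east, 15.95 km north → (-1.99, 15.95).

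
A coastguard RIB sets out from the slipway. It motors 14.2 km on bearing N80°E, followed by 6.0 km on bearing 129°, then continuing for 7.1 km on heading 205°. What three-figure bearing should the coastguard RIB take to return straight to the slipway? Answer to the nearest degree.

296°

Leg 1 (N80°E, 14.2 km): east 14.2 sin 80° = 13.98, north 14.2 cos 80° = 2.47
Leg 2 (129°, 6.0 km): east 6.0 sin 129° = 4.66, north 6.0 cos 129° = -3.78
Leg 3 (205°, 7.1 km): east 7.1 sin 205° = -3.00, north 7.1 cos 205° = -6.43
Net displacement: 15.65 east, -7.74 north. Direction back to start is (-15.65, 7.74): bearing = atan2(-15.65, 7.74) mod 360° = 296.33° ≈ 296°.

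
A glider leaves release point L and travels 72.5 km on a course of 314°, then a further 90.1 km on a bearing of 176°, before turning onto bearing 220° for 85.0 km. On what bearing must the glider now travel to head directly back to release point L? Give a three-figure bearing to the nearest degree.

Leg 1 (314°, 72.5 km): east 72.5 sin 314° = -52.15, north 72.5 cos 314° = 50.36
Leg 2 (176°, 90.1 km): east 90.1 sin 176° = 6.29, north 90.1 cos 176° = -89.88
Leg 3 (220°, 85.0 km): east 85.0 sin 220° = -54.64, north 85.0 cos 220° = -65.11
Net displacement: -100.50 east, -104.63 north. Direction back to start is (100.50, 104.63): bearing = atan2(100.50, 104.63) mod 360° = 43.85° ≈ 044°.

044°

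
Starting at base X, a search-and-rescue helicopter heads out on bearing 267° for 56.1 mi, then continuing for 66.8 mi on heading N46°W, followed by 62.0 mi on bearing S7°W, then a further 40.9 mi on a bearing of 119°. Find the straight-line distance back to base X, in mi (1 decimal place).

Leg 1 (267°, 56.1 mi): east 56.1 sin 267° = -56.02, north 56.1 cos 267° = -2.94
Leg 2 (N46°W, 66.8 mi): east 66.8 sin 314° = -48.05, north 66.8 cos 314° = 46.40
Leg 3 (S7°W, 62.0 mi): east 62.0 sin 187° = -7.56, north 62.0 cos 187° = -61.54
Leg 4 (119°, 40.9 mi): east 40.9 sin 119° = 35.77, north 40.9 cos 119° = -19.83
Net: -75.86 east, -37.90 north. Distance = √((-75.86)² + (-37.90)²) = 84.799 mi.

84.8 mi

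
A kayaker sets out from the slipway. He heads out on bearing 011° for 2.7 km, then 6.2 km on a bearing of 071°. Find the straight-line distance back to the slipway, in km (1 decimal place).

7.9 km

Leg 1 (011°, 2.7 km): east 2.7 sin 11° = 0.52, north 2.7 cos 11° = 2.65
Leg 2 (071°, 6.2 km): east 6.2 sin 71° = 5.86, north 6.2 cos 71° = 2.02
Net: 6.38 east, 4.67 north. Distance = √((6.38)² + (4.67)²) = 7.904 km.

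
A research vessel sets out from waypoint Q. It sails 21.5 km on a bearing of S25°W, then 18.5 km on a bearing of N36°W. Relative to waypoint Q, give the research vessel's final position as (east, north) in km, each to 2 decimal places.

Leg 1 (S25°W, 21.5 km): east 21.5 sin 205° = -9.09, north 21.5 cos 205° = -19.49
Leg 2 (N36°W, 18.5 km): east 18.5 sin 324° = -10.87, north 18.5 cos 324° = 14.97
Summing: -19.96 km east, -4.52 km north → (-19.96, -4.52).

(-19.96, -4.52)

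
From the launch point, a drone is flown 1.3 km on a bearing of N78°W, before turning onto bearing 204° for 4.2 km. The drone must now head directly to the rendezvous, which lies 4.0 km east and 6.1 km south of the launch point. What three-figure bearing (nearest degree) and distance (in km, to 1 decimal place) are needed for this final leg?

Leg 1 (N78°W, 1.3 km): east 1.3 sin 282° = -1.27, north 1.3 cos 282° = 0.27
Leg 2 (204°, 4.2 km): east 4.2 sin 204° = -1.71, north 4.2 cos 204° = -3.84
Current position: (-2.98, -3.57). Target: (4.0, -6.1). Remaining: Δeast = 6.98, Δnorth = -2.53.
Bearing = atan2(6.98, -2.53) mod 360° = 109.95°; distance = √((6.98)² + (-2.53)²) = 7.425 km.

110°, 7.4 km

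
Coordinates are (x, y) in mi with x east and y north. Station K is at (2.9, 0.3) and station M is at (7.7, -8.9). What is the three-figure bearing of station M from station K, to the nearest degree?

Δeast = 7.7 − 2.9 = 4.80; Δnorth = -8.9 − 0.3 = -9.20.
Bearing = atan2(Δeast, Δnorth) mod 360° = 152.45° ≈ 152°.

152°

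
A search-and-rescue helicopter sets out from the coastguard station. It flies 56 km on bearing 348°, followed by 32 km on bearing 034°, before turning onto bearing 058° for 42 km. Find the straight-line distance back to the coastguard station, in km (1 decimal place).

Leg 1 (348°, 56 km): east 56 sin 348° = -11.64, north 56 cos 348° = 54.78
Leg 2 (034°, 32 km): east 32 sin 34° = 17.89, north 32 cos 34° = 26.53
Leg 3 (058°, 42 km): east 42 sin 58° = 35.62, north 42 cos 58° = 22.26
Net: 41.87 east, 103.56 north. Distance = √((41.87)² + (103.56)²) = 111.706 km.

111.7 km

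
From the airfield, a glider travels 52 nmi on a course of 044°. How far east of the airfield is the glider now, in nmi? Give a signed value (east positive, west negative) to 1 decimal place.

Leg 1 (044°, 52 nmi): east 52 sin 44° = 36.12, north 52 cos 44° = 37.41
Net east component: 36.12 nmi.

36.1 nmi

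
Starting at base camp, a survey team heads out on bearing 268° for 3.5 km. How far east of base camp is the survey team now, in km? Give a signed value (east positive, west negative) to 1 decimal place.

Leg 1 (268°, 3.5 km): east 3.5 sin 268° = -3.50, north 3.5 cos 268° = -0.12
Net east component: -3.50 km.

-3.5 km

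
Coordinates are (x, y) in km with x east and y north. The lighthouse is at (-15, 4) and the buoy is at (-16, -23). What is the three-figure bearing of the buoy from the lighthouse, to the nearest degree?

Δeast = -16 − -15 = -1.00; Δnorth = -23 − 4 = -27.00.
Bearing = atan2(Δeast, Δnorth) mod 360° = 182.12° ≈ 182°.

182°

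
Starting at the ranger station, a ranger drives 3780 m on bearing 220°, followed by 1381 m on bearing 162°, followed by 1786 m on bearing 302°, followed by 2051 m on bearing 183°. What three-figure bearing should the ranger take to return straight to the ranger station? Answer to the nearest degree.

Leg 1 (220°, 3780 m): east 3780 sin 220° = -2429.74, north 3780 cos 220° = -2895.65
Leg 2 (162°, 1381 m): east 1381 sin 162° = 426.75, north 1381 cos 162° = -1313.41
Leg 3 (302°, 1786 m): east 1786 sin 302° = -1514.61, north 1786 cos 302° = 946.44
Leg 4 (183°, 2051 m): east 2051 sin 183° = -107.34, north 2051 cos 183° = -2048.19
Net displacement: -3624.94 east, -5310.81 north. Direction back to start is (3624.94, 5310.81): bearing = atan2(3624.94, 5310.81) mod 360° = 34.32° ≈ 034°.

034°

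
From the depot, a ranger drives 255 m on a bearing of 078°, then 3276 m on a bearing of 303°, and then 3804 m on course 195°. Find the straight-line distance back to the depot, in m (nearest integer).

3937 m

Leg 1 (078°, 255 m): east 255 sin 78° = 249.43, north 255 cos 78° = 53.02
Leg 2 (303°, 3276 m): east 3276 sin 303° = -2747.48, north 3276 cos 303° = 1784.24
Leg 3 (195°, 3804 m): east 3804 sin 195° = -984.55, north 3804 cos 195° = -3674.38
Net: -3482.60 east, -1837.13 north. Distance = √((-3482.60)² + (-1837.13)²) = 3937.457 m.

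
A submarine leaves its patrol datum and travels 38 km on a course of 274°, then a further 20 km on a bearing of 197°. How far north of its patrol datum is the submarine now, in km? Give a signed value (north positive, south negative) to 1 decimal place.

-16.5 km

Leg 1 (274°, 38 km): east 38 sin 274° = -37.91, north 38 cos 274° = 2.65
Leg 2 (197°, 20 km): east 20 sin 197° = -5.85, north 20 cos 197° = -19.13
Net north component: -16.48 km.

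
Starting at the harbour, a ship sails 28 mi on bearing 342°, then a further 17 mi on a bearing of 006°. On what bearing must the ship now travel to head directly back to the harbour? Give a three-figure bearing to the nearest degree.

Leg 1 (342°, 28 mi): east 28 sin 342° = -8.65, north 28 cos 342° = 26.63
Leg 2 (006°, 17 mi): east 17 sin 6° = 1.78, north 17 cos 6° = 16.91
Net displacement: -6.88 east, 43.54 north. Direction back to start is (6.88, -43.54): bearing = atan2(6.88, -43.54) mod 360° = 171.03° ≈ 171°.

171°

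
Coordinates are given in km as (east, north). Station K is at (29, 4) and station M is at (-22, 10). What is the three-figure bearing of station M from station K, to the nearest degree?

Δeast = -22 − 29 = -51.00; Δnorth = 10 − 4 = 6.00.
Bearing = atan2(Δeast, Δnorth) mod 360° = 276.71° ≈ 277°.

277°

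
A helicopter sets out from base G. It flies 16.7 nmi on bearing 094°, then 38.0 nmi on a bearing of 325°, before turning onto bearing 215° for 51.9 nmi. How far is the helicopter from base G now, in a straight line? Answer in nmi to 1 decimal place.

37.1 nmi

Leg 1 (094°, 16.7 nmi): east 16.7 sin 94° = 16.66, north 16.7 cos 94° = -1.16
Leg 2 (325°, 38.0 nmi): east 38.0 sin 325° = -21.80, north 38.0 cos 325° = 31.13
Leg 3 (215°, 51.9 nmi): east 51.9 sin 215° = -29.77, north 51.9 cos 215° = -42.51
Net: -34.91 east, -12.55 north. Distance = √((-34.91)² + (-12.55)²) = 37.093 nmi.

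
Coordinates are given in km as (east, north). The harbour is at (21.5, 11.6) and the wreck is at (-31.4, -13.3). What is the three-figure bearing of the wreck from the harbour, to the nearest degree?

245°

Δeast = -31.4 − 21.5 = -52.90; Δnorth = -13.3 − 11.6 = -24.90.
Bearing = atan2(Δeast, Δnorth) mod 360° = 244.79° ≈ 245°.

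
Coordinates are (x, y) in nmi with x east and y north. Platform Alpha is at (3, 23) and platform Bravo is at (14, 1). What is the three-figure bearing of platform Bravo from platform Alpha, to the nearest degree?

153°

Δeast = 14 − 3 = 11.00; Δnorth = 1 − 23 = -22.00.
Bearing = atan2(Δeast, Δnorth) mod 360° = 153.43° ≈ 153°.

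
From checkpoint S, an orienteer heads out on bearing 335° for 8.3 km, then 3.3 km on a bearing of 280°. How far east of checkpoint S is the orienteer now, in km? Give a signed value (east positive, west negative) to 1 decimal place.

Leg 1 (335°, 8.3 km): east 8.3 sin 335° = -3.51, north 8.3 cos 335° = 7.52
Leg 2 (280°, 3.3 km): east 3.3 sin 280° = -3.25, north 3.3 cos 280° = 0.57
Net east component: -6.76 km.

-6.8 km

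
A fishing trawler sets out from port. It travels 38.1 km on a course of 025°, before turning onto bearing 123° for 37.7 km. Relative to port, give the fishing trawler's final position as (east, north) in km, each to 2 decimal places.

Leg 1 (025°, 38.1 km): east 38.1 sin 25° = 16.10, north 38.1 cos 25° = 34.53
Leg 2 (123°, 37.7 km): east 37.7 sin 123° = 31.62, north 37.7 cos 123° = -20.53
Summing: 47.72 km east, 14.00 km north → (47.72, 14.00).

(47.72, 14.00)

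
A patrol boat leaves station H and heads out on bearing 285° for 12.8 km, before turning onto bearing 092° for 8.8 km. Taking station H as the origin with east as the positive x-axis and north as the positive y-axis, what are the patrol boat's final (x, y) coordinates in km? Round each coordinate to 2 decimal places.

(-3.57, 3.01)

Leg 1 (285°, 12.8 km): east 12.8 sin 285° = -12.36, north 12.8 cos 285° = 3.31
Leg 2 (092°, 8.8 km): east 8.8 sin 92° = 8.79, north 8.8 cos 92° = -0.31
Summing: -3.57 km east, 3.01 km north → (-3.57, 3.01).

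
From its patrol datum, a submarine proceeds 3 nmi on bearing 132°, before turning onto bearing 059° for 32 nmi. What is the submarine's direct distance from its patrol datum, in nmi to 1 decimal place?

33.0 nmi

Leg 1 (132°, 3 nmi): east 3 sin 132° = 2.23, north 3 cos 132° = -2.01
Leg 2 (059°, 32 nmi): east 32 sin 59° = 27.43, north 32 cos 59° = 16.48
Net: 29.66 east, 14.47 north. Distance = √((29.66)² + (14.47)²) = 33.002 nmi.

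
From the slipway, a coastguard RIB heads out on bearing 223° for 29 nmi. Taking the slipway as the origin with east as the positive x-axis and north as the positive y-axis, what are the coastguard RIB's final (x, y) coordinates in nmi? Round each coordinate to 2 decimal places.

Leg 1 (223°, 29 nmi): east 29 sin 223° = -19.78, north 29 cos 223° = -21.21
Summing: -19.78 nmi east, -21.21 nmi north → (-19.78, -21.21).

(-19.78, -21.21)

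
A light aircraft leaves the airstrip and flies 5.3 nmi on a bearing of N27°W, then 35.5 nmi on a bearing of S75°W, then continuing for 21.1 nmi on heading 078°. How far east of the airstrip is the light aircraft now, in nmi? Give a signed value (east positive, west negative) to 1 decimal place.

Leg 1 (N27°W, 5.3 nmi): east 5.3 sin 333° = -2.41, north 5.3 cos 333° = 4.72
Leg 2 (S75°W, 35.5 nmi): east 35.5 sin 255° = -34.29, north 35.5 cos 255° = -9.19
Leg 3 (078°, 21.1 nmi): east 21.1 sin 78° = 20.64, north 21.1 cos 78° = 4.39
Net east component: -16.06 nmi.

-16.1 nmi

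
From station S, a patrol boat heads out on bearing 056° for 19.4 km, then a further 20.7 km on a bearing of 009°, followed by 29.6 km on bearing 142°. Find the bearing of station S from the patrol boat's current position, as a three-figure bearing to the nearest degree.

Leg 1 (056°, 19.4 km): east 19.4 sin 56° = 16.08, north 19.4 cos 56° = 10.85
Leg 2 (009°, 20.7 km): east 20.7 sin 9° = 3.24, north 20.7 cos 9° = 20.45
Leg 3 (142°, 29.6 km): east 29.6 sin 142° = 18.22, north 29.6 cos 142° = -23.33
Net displacement: 37.55 east, 7.97 north. Direction back to start is (-37.55, -7.97): bearing = atan2(-37.55, -7.97) mod 360° = 258.02° ≈ 258°.

258°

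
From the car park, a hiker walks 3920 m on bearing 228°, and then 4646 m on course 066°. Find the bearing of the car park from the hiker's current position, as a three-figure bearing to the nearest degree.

299°

Leg 1 (228°, 3920 m): east 3920 sin 228° = -2913.13, north 3920 cos 228° = -2622.99
Leg 2 (066°, 4646 m): east 4646 sin 66° = 4244.33, north 4646 cos 66° = 1889.70
Net displacement: 1331.20 east, -733.29 north. Direction back to start is (-1331.20, 733.29): bearing = atan2(-1331.20, 733.29) mod 360° = 298.85° ≈ 299°.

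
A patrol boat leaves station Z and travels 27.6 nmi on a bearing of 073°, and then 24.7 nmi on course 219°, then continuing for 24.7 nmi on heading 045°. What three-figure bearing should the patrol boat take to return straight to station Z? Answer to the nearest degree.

257°

Leg 1 (073°, 27.6 nmi): east 27.6 sin 73° = 26.39, north 27.6 cos 73° = 8.07
Leg 2 (219°, 24.7 nmi): east 24.7 sin 219° = -15.54, north 24.7 cos 219° = -19.20
Leg 3 (045°, 24.7 nmi): east 24.7 sin 45° = 17.47, north 24.7 cos 45° = 17.47
Net displacement: 28.32 east, 6.34 north. Direction back to start is (-28.32, -6.34): bearing = atan2(-28.32, -6.34) mod 360° = 257.38° ≈ 257°.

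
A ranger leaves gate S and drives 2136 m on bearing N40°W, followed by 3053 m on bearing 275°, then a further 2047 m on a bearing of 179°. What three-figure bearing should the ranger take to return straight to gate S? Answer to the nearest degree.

088°

Leg 1 (N40°W, 2136 m): east 2136 sin 320° = -1372.99, north 2136 cos 320° = 1636.27
Leg 2 (275°, 3053 m): east 3053 sin 275° = -3041.38, north 3053 cos 275° = 266.09
Leg 3 (179°, 2047 m): east 2047 sin 179° = 35.73, north 2047 cos 179° = -2046.69
Net displacement: -4378.65 east, -144.33 north. Direction back to start is (4378.65, 144.33): bearing = atan2(4378.65, 144.33) mod 360° = 88.11° ≈ 088°.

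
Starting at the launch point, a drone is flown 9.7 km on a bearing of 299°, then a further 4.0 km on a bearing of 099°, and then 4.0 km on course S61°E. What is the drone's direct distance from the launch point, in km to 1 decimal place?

2.4 km

Leg 1 (299°, 9.7 km): east 9.7 sin 299° = -8.48, north 9.7 cos 299° = 4.70
Leg 2 (099°, 4.0 km): east 4.0 sin 99° = 3.95, north 4.0 cos 99° = -0.63
Leg 3 (S61°E, 4.0 km): east 4.0 sin 119° = 3.50, north 4.0 cos 119° = -1.94
Net: -1.03 east, 2.14 north. Distance = √((-1.03)² + (2.14)²) = 2.375 km.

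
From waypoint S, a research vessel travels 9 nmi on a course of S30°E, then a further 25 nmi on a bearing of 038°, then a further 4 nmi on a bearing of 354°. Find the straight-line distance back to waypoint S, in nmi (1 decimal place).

Leg 1 (S30°E, 9 nmi): east 9 sin 150° = 4.50, north 9 cos 150° = -7.79
Leg 2 (038°, 25 nmi): east 25 sin 38° = 15.39, north 25 cos 38° = 19.70
Leg 3 (354°, 4 nmi): east 4 sin 354° = -0.42, north 4 cos 354° = 3.98
Net: 19.47 east, 15.88 north. Distance = √((19.47)² + (15.88)²) = 25.130 nmi.

25.1 nmi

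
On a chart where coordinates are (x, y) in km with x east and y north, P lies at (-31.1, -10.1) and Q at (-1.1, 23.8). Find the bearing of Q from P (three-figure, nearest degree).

Δeast = -1.1 − -31.1 = 30.00; Δnorth = 23.8 − -10.1 = 33.90.
Bearing = atan2(Δeast, Δnorth) mod 360° = 41.51° ≈ 042°.

042°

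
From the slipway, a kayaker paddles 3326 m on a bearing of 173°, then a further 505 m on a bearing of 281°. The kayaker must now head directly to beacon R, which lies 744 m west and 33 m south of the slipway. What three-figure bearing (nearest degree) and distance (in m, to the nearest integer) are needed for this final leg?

Leg 1 (173°, 3326 m): east 3326 sin 173° = 405.34, north 3326 cos 173° = -3301.21
Leg 2 (281°, 505 m): east 505 sin 281° = -495.72, north 505 cos 281° = 96.36
Current position: (-90.38, -3204.85). Target: (-744, -33). Remaining: Δeast = -653.62, Δnorth = 3171.85.
Bearing = atan2(-653.62, 3171.85) mod 360° = 348.36°; distance = √((-653.62)² + (3171.85)²) = 3238.494 m.

348°, 3238 m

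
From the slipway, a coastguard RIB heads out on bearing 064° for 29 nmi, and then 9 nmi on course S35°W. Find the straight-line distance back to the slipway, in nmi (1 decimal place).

21.6 nmi

Leg 1 (064°, 29 nmi): east 29 sin 64° = 26.07, north 29 cos 64° = 12.71
Leg 2 (S35°W, 9 nmi): east 9 sin 215° = -5.16, north 9 cos 215° = -7.37
Net: 20.90 east, 5.34 north. Distance = √((20.90)² + (5.34)²) = 21.574 nmi.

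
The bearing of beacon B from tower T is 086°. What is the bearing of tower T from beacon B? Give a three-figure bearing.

266°

Back-bearing = 086° + 180° = 266°.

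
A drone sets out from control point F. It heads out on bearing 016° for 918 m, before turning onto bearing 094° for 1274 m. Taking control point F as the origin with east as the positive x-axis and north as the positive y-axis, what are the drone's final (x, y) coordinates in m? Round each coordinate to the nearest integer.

Leg 1 (016°, 918 m): east 918 sin 16° = 253.04, north 918 cos 16° = 882.44
Leg 2 (094°, 1274 m): east 1274 sin 94° = 1270.90, north 1274 cos 94° = -88.87
Summing: 1523.93 m east, 793.57 m north → (1524, 794).

(1524, 794)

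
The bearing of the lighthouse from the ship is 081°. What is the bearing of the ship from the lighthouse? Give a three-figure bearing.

Back-bearing = 081° + 180° = 261°.

261°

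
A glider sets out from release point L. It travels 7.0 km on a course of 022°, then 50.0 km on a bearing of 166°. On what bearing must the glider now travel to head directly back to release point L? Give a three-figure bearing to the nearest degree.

Leg 1 (022°, 7.0 km): east 7.0 sin 22° = 2.62, north 7.0 cos 22° = 6.49
Leg 2 (166°, 50.0 km): east 50.0 sin 166° = 12.10, north 50.0 cos 166° = -48.51
Net displacement: 14.72 east, -42.02 north. Direction back to start is (-14.72, 42.02): bearing = atan2(-14.72, 42.02) mod 360° = 340.70° ≈ 341°.

341°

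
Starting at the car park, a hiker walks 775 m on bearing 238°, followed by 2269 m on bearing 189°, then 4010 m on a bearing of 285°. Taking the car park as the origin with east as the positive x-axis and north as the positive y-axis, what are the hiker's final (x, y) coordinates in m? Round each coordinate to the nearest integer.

(-4886, -1614)

Leg 1 (238°, 775 m): east 775 sin 238° = -657.24, north 775 cos 238° = -410.69
Leg 2 (189°, 2269 m): east 2269 sin 189° = -354.95, north 2269 cos 189° = -2241.06
Leg 3 (285°, 4010 m): east 4010 sin 285° = -3873.36, north 4010 cos 285° = 1037.86
Summing: -4885.55 m east, -1613.89 m north → (-4886, -1614).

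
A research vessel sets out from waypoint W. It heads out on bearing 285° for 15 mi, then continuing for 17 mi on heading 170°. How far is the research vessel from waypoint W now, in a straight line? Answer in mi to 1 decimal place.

Leg 1 (285°, 15 mi): east 15 sin 285° = -14.49, north 15 cos 285° = 3.88
Leg 2 (170°, 17 mi): east 17 sin 170° = 2.95, north 17 cos 170° = -16.74
Net: -11.54 east, -12.86 north. Distance = √((-11.54)² + (-12.86)²) = 17.276 mi.

17.3 mi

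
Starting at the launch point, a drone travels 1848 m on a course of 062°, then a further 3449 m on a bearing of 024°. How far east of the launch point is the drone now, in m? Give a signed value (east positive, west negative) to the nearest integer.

3035 m

Leg 1 (062°, 1848 m): east 1848 sin 62° = 1631.69, north 1848 cos 62° = 867.58
Leg 2 (024°, 3449 m): east 3449 sin 24° = 1402.83, north 3449 cos 24° = 3150.82
Net east component: 3034.52 m.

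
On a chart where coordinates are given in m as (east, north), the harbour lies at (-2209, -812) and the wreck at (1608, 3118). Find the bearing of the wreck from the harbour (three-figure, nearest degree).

Δeast = 1608 − -2209 = 3817.00; Δnorth = 3118 − -812 = 3930.00.
Bearing = atan2(Δeast, Δnorth) mod 360° = 44.16° ≈ 044°.

044°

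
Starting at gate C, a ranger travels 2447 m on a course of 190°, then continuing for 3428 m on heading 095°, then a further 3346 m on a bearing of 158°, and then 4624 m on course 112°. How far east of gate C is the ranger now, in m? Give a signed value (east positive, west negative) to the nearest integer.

Leg 1 (190°, 2447 m): east 2447 sin 190° = -424.92, north 2447 cos 190° = -2409.82
Leg 2 (095°, 3428 m): east 3428 sin 95° = 3414.96, north 3428 cos 95° = -298.77
Leg 3 (158°, 3346 m): east 3346 sin 158° = 1253.43, north 3346 cos 158° = -3102.36
Leg 4 (112°, 4624 m): east 4624 sin 112° = 4287.30, north 4624 cos 112° = -1732.18
Net east component: 8530.77 m.

8531 m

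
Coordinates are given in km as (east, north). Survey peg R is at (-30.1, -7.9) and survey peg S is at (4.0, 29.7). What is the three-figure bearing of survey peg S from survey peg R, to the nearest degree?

Δeast = 4.0 − -30.1 = 34.10; Δnorth = 29.7 − -7.9 = 37.60.
Bearing = atan2(Δeast, Δnorth) mod 360° = 42.21° ≈ 042°.

042°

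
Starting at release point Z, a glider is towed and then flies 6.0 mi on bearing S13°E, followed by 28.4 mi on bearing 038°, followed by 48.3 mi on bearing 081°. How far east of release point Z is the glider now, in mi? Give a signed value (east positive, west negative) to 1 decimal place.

66.5 mi

Leg 1 (S13°E, 6.0 mi): east 6.0 sin 167° = 1.35, north 6.0 cos 167° = -5.85
Leg 2 (038°, 28.4 mi): east 28.4 sin 38° = 17.48, north 28.4 cos 38° = 22.38
Leg 3 (081°, 48.3 mi): east 48.3 sin 81° = 47.71, north 48.3 cos 81° = 7.56
Net east component: 66.54 mi.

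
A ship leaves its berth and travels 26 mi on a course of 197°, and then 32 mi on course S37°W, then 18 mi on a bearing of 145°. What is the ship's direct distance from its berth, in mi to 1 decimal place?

Leg 1 (197°, 26 mi): east 26 sin 197° = -7.60, north 26 cos 197° = -24.86
Leg 2 (S37°W, 32 mi): east 32 sin 217° = -19.26, north 32 cos 217° = -25.56
Leg 3 (145°, 18 mi): east 18 sin 145° = 10.32, north 18 cos 145° = -14.74
Net: -16.54 east, -65.16 north. Distance = √((-16.54)² + (-65.16)²) = 67.230 mi.

67.2 mi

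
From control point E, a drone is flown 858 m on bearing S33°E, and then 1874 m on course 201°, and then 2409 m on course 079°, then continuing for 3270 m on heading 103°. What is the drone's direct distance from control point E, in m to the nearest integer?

Leg 1 (S33°E, 858 m): east 858 sin 147° = 467.30, north 858 cos 147° = -719.58
Leg 2 (201°, 1874 m): east 1874 sin 201° = -671.58, north 1874 cos 201° = -1749.53
Leg 3 (079°, 2409 m): east 2409 sin 79° = 2364.74, north 2409 cos 79° = 459.66
Leg 4 (103°, 3270 m): east 3270 sin 103° = 3186.19, north 3270 cos 103° = -735.59
Net: 5346.65 east, -2745.04 north. Distance = √((5346.65)² + (-2745.04)²) = 6010.150 m.

6010 m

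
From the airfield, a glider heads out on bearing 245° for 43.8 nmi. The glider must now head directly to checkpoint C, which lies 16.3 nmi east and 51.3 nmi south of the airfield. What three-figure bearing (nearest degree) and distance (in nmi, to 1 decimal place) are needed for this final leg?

120°, 64.9 nmi

Leg 1 (245°, 43.8 nmi): east 43.8 sin 245° = -39.70, north 43.8 cos 245° = -18.51
Current position: (-39.70, -18.51). Target: (16.3, -51.3). Remaining: Δeast = 56.00, Δnorth = -32.79.
Bearing = atan2(56.00, -32.79) mod 360° = 120.35°; distance = √((56.00)² + (-32.79)²) = 64.890 nmi.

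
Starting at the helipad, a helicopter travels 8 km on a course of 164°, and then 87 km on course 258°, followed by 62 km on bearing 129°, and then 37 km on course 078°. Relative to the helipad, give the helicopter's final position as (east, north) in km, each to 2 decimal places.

(1.48, -57.10)

Leg 1 (164°, 8 km): east 8 sin 164° = 2.21, north 8 cos 164° = -7.69
Leg 2 (258°, 87 km): east 87 sin 258° = -85.10, north 87 cos 258° = -18.09
Leg 3 (129°, 62 km): east 62 sin 129° = 48.18, north 62 cos 129° = -39.02
Leg 4 (078°, 37 km): east 37 sin 78° = 36.19, north 37 cos 78° = 7.69
Summing: 1.48 km east, -57.10 km north → (1.48, -57.10).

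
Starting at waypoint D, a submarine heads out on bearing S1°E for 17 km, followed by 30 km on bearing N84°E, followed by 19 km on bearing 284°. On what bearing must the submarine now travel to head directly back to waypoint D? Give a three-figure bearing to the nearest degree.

308°

Leg 1 (S1°E, 17 km): east 17 sin 179° = 0.30, north 17 cos 179° = -17.00
Leg 2 (N84°E, 30 km): east 30 sin 84° = 29.84, north 30 cos 84° = 3.14
Leg 3 (284°, 19 km): east 19 sin 284° = -18.44, north 19 cos 284° = 4.60
Net displacement: 11.70 east, -9.27 north. Direction back to start is (-11.70, 9.27): bearing = atan2(-11.70, 9.27) mod 360° = 308.38° ≈ 308°.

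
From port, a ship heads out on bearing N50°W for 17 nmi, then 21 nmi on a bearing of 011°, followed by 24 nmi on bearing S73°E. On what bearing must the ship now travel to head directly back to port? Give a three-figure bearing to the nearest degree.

210°

Leg 1 (N50°W, 17 nmi): east 17 sin 310° = -13.02, north 17 cos 310° = 10.93
Leg 2 (011°, 21 nmi): east 21 sin 11° = 4.01, north 21 cos 11° = 20.61
Leg 3 (S73°E, 24 nmi): east 24 sin 107° = 22.95, north 24 cos 107° = -7.02
Net displacement: 13.94 east, 24.52 north. Direction back to start is (-13.94, -24.52): bearing = atan2(-13.94, -24.52) mod 360° = 209.61° ≈ 210°.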